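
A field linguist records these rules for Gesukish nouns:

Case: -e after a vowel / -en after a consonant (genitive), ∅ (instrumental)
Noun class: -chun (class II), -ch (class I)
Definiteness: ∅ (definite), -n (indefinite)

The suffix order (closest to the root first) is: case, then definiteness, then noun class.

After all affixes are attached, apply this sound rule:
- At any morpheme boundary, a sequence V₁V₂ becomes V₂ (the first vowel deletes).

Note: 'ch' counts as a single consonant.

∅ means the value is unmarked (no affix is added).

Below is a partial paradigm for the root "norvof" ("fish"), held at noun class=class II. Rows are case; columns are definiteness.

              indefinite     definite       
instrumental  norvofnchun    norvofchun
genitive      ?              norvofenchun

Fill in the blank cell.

Attach case genitive -en (after consonant 'f') → norvofen.
Attach definiteness indefinite -n → norvofenn.
Attach noun class class II -chun → norvofennchun.
Vowel deletion: no change.

norvofennchun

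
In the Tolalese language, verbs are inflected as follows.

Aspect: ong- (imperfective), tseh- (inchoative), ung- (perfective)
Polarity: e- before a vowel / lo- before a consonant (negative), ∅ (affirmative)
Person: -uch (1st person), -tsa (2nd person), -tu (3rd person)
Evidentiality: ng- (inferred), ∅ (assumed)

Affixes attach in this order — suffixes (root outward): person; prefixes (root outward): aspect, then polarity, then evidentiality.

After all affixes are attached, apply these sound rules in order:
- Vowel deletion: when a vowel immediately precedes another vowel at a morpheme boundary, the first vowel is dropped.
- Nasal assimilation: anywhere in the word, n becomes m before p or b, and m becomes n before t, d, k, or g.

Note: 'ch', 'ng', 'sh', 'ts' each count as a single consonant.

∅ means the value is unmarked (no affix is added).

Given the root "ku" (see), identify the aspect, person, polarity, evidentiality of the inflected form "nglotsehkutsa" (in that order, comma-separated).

Segment: ng-lo-tseh-ku-tsa.
aspect: tseh- → inchoative.
person: -tsa → 2nd person.
polarity: e/lo- → negative.
evidentiality: ng- → inferred.

inchoative, 2nd person, negative, inferred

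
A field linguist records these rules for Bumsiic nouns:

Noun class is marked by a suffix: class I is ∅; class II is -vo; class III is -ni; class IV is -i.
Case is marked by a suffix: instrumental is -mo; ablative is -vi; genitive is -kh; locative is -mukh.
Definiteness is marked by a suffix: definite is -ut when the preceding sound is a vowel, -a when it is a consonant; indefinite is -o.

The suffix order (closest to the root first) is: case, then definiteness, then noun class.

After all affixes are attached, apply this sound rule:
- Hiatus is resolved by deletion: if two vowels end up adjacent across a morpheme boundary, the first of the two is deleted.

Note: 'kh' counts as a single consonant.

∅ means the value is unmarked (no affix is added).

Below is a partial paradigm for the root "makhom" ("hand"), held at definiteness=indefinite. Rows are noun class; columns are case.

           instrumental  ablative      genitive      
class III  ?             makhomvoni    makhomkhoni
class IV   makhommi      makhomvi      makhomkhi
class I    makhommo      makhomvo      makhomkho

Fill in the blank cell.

makhommoni

Attach case instrumental -mo → makhommo.
Attach definiteness indefinite -o → makhommoo.
Attach noun class class III -ni → makhommooni.
Apply vowel deletion: makhommooni → makhommoni.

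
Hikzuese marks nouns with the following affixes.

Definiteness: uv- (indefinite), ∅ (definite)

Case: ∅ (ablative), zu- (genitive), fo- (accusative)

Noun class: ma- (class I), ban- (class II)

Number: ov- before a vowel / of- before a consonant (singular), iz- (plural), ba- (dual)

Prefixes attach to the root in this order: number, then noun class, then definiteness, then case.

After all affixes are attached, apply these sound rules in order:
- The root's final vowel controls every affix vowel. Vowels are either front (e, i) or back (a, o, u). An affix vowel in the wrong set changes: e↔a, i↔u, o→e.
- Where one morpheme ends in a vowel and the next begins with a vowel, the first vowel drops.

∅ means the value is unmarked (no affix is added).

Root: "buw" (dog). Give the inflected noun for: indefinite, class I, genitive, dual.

zuvmababuw

Attach number dual ba- → babuw.
Attach noun class class I ma- → mababuw.
Attach definiteness indefinite uv- → uvmababuw.
Attach case genitive zu- → zuuvmababuw.
Vowel harmony: no change.
Apply vowel deletion: zuuvmababuw → zuvmababuw.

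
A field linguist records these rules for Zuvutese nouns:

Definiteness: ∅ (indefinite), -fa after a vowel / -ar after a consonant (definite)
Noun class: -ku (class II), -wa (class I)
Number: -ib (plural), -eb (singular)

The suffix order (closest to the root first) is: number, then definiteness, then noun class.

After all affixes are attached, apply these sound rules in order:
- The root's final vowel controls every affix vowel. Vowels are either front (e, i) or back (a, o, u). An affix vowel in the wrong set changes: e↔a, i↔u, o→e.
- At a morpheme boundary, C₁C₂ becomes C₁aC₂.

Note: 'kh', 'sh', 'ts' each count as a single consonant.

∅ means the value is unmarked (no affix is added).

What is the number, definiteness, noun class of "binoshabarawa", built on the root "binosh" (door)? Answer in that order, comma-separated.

Segment: binosh-eb-ar-wa.
number: -eb → singular.
definiteness: -fa/ar → definite.
noun class: -wa → class I.

singular, definite, class I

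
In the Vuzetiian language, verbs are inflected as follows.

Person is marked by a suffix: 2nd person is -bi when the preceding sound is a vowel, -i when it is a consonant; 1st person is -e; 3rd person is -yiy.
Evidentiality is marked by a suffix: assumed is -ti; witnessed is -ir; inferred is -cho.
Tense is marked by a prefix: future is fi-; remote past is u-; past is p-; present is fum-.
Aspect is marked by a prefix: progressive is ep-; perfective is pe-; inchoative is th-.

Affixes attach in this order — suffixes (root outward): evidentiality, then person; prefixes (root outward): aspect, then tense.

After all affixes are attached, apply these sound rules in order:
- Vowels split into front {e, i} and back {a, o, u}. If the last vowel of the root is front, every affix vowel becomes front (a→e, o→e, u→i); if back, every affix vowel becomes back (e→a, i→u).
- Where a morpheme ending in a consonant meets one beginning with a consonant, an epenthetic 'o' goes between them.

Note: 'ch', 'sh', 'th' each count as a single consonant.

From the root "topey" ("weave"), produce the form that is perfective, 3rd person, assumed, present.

Attach aspect perfective pe- → petopey.
Attach evidentiality assumed -ti → petopeyti.
Attach tense present fum- → fumpetopeyti.
Attach person 3rd person -yiy → fumpetopeytiyiy.
Apply vowel harmony: fumpetopeytiyiy → fimpetopeytiyiy.
Apply epenthesis: fimpetopeytiyiy → fimopetopeyotiyiy.

fimopetopeyotiyiy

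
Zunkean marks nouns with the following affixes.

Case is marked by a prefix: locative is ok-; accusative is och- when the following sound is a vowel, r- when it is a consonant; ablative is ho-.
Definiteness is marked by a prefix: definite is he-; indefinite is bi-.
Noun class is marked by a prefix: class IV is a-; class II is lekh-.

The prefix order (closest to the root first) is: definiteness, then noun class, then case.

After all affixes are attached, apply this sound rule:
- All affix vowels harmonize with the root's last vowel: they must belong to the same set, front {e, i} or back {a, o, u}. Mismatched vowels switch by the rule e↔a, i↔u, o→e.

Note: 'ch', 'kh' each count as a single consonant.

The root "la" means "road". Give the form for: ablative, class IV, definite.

hoahala

Attach definiteness definite he- → hela.
Attach noun class class IV a- → ahela.
Attach case ablative ho- → hoahela.
Apply vowel harmony: hoahela → hoahala.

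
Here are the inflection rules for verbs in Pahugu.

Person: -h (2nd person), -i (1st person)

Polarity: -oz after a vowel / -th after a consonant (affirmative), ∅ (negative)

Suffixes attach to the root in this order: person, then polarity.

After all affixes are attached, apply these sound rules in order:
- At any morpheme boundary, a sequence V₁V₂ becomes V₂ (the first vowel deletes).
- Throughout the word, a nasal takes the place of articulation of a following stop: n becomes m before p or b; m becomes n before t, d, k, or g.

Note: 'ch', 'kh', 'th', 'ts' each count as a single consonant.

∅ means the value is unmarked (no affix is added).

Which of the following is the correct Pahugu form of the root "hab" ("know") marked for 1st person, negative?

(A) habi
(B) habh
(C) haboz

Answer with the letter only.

Attach person 1st person -i → habi.
polarity = negative: zero marking, form stays habi.
Vowel deletion: no change.
Nasal assimilation: no change.
So the correct form is habi, option (A).
(C) haboz is wrong: it uses affirmative instead of negative for polarity.
(B) habh is wrong: it uses 2nd person instead of 1st person for person.

A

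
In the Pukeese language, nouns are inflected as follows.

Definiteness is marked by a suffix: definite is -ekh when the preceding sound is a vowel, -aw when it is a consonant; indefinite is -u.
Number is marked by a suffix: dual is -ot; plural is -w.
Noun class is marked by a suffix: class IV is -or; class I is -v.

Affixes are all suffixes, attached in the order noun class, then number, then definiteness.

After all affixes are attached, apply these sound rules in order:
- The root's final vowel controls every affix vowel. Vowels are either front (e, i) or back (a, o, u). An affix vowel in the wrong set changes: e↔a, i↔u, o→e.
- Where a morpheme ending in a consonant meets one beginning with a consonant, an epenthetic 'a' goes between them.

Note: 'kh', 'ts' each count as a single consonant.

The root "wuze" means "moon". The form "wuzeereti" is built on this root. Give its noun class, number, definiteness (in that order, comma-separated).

class IV, dual, indefinite

Segment: wuze-or-ot-u.
noun class: -or → class IV.
number: -ot → dual.
definiteness: -u → indefinite.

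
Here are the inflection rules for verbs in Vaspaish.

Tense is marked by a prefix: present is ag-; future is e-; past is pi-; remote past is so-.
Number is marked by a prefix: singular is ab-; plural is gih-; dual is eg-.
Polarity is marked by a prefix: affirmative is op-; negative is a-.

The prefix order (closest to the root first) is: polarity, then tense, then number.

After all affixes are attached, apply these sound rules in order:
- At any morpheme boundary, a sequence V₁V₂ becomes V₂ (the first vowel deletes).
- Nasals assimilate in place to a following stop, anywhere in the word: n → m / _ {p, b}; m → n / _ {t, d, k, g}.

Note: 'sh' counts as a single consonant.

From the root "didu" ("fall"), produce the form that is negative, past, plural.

Attach polarity negative a- → adidu.
Attach tense past pi- → piadidu.
Attach number plural gih- → gihpiadidu.
Apply vowel deletion: gihpiadidu → gihpadidu.
Nasal assimilation: no change.

gihpadidu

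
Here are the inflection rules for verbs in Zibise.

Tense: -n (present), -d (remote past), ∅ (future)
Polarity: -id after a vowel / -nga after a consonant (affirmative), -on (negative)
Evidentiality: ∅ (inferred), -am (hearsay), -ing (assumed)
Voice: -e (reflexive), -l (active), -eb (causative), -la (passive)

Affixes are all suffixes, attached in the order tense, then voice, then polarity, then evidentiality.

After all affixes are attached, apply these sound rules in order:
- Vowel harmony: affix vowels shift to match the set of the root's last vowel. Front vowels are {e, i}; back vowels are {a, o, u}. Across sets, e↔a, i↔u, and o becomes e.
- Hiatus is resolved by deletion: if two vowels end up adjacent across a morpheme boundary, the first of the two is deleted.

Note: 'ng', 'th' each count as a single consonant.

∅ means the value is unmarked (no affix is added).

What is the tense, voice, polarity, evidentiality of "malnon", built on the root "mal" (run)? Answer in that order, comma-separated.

Segment: mal-n-e-on.
tense: -n → present.
voice: -e → reflexive.
polarity: -on → negative.
evidentiality: ∅ → inferred.

present, reflexive, negative, inferred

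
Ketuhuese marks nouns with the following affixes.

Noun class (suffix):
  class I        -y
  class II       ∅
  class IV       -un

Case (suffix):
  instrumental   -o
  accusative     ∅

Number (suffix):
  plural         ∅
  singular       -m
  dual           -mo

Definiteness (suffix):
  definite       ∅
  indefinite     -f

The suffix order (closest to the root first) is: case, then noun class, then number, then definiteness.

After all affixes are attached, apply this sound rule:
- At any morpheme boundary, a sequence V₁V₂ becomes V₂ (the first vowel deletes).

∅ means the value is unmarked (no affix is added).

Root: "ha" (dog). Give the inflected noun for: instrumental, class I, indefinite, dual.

hoymof

Attach case instrumental -o → hao.
Attach noun class class I -y → haoy.
Attach number dual -mo → haoymo.
Attach definiteness indefinite -f → haoymof.
Apply vowel deletion: haoymof → hoymof.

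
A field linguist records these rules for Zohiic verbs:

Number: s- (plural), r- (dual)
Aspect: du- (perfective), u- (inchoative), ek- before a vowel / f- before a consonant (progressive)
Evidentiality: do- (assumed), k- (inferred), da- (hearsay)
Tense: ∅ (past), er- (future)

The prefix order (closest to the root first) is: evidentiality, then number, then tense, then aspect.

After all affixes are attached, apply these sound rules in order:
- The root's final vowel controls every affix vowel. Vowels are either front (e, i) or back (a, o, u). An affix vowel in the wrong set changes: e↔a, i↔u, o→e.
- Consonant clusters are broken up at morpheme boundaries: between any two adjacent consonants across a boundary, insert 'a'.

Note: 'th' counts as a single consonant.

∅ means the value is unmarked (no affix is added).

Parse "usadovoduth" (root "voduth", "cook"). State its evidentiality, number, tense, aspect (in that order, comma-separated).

Segment: u-s-do-voduth.
evidentiality: do- → assumed.
number: s- → plural.
tense: ∅ → past.
aspect: u- → inchoative.

assumed, plural, past, inchoative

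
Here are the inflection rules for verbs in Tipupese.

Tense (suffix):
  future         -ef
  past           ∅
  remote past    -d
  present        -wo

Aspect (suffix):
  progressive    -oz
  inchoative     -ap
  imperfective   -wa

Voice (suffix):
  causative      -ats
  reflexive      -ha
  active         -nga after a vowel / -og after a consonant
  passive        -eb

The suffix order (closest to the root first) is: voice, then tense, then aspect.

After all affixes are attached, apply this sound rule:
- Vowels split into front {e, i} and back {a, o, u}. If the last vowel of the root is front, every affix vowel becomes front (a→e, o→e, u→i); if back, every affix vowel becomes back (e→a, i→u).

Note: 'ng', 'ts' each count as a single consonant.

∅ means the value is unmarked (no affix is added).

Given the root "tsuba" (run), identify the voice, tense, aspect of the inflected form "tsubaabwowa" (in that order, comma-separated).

Segment: tsuba-eb-wo-wa.
voice: -eb → passive.
tense: -wo → present.
aspect: -wa → imperfective.

passive, present, imperfective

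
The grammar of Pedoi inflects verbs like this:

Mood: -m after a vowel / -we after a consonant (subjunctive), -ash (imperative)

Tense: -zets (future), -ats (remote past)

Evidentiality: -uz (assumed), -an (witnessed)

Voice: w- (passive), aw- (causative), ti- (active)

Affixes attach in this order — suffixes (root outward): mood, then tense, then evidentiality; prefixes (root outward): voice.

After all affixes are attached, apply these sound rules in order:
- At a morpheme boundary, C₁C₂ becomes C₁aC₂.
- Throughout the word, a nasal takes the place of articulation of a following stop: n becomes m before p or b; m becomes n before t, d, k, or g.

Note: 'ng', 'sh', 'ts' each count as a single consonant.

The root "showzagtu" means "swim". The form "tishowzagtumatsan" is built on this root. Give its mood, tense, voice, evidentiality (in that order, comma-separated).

subjunctive, remote past, active, witnessed

Segment: ti-showzagtu-m-ats-an.
mood: -m/we → subjunctive.
tense: -ats → remote past.
voice: ti- → active.
evidentiality: -an → witnessed.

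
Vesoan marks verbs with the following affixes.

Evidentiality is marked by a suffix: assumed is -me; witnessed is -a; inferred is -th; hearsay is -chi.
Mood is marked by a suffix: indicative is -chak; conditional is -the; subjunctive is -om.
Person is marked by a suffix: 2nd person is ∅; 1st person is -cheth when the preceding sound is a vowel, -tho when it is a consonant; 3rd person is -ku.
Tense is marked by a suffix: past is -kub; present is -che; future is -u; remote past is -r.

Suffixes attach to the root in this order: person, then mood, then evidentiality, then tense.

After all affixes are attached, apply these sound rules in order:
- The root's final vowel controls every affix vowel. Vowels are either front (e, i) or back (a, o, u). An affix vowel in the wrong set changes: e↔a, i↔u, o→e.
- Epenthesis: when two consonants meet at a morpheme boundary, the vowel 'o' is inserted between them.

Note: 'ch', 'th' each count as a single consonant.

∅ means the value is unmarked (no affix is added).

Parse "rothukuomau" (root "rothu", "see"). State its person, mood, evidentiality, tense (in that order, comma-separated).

3rd person, subjunctive, witnessed, future

Segment: rothu-ku-om-a-u.
person: -ku → 3rd person.
mood: -om → subjunctive.
evidentiality: -a → witnessed.
tense: -u → future.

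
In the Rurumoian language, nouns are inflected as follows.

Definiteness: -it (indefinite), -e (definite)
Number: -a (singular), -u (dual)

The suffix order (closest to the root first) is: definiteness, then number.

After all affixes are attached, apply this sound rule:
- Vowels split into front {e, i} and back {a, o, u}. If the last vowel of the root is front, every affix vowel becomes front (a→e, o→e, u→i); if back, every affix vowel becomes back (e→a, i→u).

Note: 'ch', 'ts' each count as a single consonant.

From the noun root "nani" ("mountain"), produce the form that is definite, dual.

Attach definiteness definite -e → nanie.
Attach number dual -u → nanieu.
Apply vowel harmony: nanieu → naniei.

naniei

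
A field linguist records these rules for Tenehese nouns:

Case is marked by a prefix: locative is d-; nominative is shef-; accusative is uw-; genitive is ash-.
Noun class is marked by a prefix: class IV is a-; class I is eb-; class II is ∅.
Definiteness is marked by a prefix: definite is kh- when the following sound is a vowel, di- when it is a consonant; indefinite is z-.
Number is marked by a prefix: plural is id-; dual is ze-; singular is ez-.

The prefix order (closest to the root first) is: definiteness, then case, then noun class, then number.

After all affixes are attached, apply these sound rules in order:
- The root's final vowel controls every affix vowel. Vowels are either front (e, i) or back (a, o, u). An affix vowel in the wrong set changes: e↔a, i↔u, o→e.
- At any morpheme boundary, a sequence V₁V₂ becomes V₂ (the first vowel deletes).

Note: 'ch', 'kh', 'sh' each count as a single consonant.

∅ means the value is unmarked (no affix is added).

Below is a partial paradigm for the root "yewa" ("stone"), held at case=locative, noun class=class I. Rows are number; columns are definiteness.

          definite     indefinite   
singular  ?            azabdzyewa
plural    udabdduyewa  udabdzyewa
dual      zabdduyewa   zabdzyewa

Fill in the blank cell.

Attach definiteness definite di- (before consonant 'y') → diyewa.
Attach case locative d- → ddiyewa.
Attach noun class class I eb- → ebddiyewa.
Attach number singular ez- → ezebddiyewa.
Apply vowel harmony: ezebddiyewa → azabdduyewa.
Vowel deletion: no change.

azabdduyewa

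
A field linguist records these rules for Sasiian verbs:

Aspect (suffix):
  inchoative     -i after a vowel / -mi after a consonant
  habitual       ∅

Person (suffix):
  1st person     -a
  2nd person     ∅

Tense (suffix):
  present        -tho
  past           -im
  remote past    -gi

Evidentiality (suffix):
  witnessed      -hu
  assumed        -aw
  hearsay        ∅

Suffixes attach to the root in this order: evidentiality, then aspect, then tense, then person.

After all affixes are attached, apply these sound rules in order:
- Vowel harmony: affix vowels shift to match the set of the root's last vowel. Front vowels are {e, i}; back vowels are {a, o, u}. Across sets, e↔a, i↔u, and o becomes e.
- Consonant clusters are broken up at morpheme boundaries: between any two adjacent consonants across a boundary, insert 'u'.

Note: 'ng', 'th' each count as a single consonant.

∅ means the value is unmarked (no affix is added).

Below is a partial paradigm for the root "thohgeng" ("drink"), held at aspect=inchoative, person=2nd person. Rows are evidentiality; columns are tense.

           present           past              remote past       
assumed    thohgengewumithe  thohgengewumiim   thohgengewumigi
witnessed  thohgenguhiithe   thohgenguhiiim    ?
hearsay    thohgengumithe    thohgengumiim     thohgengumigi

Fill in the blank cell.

thohgenguhiigi

Attach evidentiality witnessed -hu → thohgenghu.
Attach aspect inchoative -i (after vowel 'u') → thohgenghui.
Attach tense remote past -gi → thohgenghuigi.
person = 2nd person: zero marking, form stays thohgenghuigi.
Apply vowel harmony: thohgenghuigi → thohgenghiigi.
Apply epenthesis: thohgenghiigi → thohgenguhiigi.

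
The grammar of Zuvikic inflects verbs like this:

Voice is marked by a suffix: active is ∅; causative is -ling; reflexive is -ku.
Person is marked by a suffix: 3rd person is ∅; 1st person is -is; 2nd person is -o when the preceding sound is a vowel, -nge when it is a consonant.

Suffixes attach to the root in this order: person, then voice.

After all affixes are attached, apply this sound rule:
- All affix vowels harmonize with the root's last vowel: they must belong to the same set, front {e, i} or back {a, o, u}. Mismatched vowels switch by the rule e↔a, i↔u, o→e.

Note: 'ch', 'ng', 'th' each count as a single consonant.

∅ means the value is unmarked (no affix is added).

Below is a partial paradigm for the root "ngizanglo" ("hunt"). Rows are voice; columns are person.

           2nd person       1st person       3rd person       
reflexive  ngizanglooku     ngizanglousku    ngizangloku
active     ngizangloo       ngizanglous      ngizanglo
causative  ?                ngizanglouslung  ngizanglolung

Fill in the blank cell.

Attach person 2nd person -o (after vowel 'o') → ngizangloo.
Attach voice causative -ling → ngizanglooling.
Apply vowel harmony: ngizanglooling → ngizangloolung.

ngizangloolung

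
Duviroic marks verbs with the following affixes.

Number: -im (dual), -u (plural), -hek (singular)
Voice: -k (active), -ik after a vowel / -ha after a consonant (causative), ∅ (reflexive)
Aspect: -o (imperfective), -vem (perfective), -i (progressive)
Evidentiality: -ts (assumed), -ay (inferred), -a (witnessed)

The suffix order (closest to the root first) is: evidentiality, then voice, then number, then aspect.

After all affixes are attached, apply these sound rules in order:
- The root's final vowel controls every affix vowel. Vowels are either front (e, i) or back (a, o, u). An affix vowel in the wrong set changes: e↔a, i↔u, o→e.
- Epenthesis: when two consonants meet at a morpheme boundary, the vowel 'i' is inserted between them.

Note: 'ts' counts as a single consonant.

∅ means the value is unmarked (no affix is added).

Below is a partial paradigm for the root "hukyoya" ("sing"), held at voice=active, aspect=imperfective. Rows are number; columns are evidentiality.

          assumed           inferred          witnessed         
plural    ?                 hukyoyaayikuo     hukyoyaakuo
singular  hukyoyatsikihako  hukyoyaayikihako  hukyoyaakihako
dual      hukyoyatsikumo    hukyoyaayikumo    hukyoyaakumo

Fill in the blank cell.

Attach evidentiality assumed -ts → hukyoyats.
Attach voice active -k → hukyoyatsk.
Attach number plural -u → hukyoyatsku.
Attach aspect imperfective -o → hukyoyatskuo.
Vowel harmony: no change.
Apply epenthesis: hukyoyatskuo → hukyoyatsikuo.

hukyoyatsikuo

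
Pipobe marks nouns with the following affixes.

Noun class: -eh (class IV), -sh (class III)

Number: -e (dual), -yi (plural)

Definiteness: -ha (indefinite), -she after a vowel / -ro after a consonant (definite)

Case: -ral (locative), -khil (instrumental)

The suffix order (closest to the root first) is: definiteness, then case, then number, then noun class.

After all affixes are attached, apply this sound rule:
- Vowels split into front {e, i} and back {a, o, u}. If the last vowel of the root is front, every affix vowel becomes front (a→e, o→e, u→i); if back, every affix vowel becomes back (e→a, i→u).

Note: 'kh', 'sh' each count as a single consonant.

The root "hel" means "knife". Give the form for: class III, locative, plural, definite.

helrerelyish

Attach definiteness definite -ro (after consonant 'l') → helro.
Attach case locative -ral → helroral.
Attach number plural -yi → helroralyi.
Attach noun class class III -sh → helroralyish.
Apply vowel harmony: helroralyish → helrerelyish.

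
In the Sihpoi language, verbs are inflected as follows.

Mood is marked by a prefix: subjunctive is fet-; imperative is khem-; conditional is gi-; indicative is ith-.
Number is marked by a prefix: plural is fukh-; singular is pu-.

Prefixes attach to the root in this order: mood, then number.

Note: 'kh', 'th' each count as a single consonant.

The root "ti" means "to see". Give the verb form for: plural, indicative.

Attach mood indicative ith- → ithti.
Attach number plural fukh- → fukhithti.

fukhithti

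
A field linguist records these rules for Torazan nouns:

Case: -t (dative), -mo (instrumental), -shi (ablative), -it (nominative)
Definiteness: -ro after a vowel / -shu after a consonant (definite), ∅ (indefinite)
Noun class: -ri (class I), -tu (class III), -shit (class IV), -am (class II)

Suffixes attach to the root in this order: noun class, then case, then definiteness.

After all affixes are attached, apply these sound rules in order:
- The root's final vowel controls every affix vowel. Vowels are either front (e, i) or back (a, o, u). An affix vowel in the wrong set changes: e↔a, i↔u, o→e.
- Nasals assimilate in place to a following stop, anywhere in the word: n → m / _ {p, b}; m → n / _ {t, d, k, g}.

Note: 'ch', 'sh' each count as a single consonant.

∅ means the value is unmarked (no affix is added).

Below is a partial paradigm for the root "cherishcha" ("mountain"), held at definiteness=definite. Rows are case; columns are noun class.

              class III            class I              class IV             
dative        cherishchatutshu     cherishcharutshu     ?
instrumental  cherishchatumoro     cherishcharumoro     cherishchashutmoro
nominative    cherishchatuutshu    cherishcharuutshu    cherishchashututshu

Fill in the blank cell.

Attach noun class class IV -shit → cherishchashit.
Attach case dative -t → cherishchashitt.
Attach definiteness definite -shu (after consonant 't') → cherishchashittshu.
Apply vowel harmony: cherishchashittshu → cherishchashuttshu.
Nasal assimilation: no change.

cherishchashuttshu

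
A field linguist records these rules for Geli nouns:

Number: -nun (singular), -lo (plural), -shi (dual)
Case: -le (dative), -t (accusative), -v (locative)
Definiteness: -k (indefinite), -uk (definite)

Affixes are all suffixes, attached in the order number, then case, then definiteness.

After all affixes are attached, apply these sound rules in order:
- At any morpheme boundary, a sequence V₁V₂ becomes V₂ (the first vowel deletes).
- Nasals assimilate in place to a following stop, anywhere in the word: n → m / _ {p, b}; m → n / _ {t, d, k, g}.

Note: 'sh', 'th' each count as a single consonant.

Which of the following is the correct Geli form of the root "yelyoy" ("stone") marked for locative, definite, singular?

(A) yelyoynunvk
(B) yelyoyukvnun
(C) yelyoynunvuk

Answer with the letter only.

C

Attach number singular -nun → yelyoynun.
Attach case locative -v → yelyoynunv.
Attach definiteness definite -uk → yelyoynunvuk.
Vowel deletion: no change.
Nasal assimilation: no change.
So the correct form is yelyoynunvuk, option (C).
(A) yelyoynunvk is wrong: it uses indefinite instead of definite for definiteness.
(B) yelyoyukvnun is wrong: it has the affixes in the wrong order.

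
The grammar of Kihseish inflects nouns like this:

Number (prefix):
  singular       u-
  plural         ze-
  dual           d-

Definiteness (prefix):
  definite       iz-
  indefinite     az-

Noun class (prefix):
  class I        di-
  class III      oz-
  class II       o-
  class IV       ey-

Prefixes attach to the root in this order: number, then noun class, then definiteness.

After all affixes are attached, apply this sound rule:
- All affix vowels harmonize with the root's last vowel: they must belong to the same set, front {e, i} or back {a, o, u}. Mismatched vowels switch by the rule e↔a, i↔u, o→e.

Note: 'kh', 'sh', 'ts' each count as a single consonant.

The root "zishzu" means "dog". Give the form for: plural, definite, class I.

Attach number plural ze- → zezishzu.
Attach noun class class I di- → dizezishzu.
Attach definiteness definite iz- → izdizezishzu.
Apply vowel harmony: izdizezishzu → uzduzazishzu.

uzduzazishzu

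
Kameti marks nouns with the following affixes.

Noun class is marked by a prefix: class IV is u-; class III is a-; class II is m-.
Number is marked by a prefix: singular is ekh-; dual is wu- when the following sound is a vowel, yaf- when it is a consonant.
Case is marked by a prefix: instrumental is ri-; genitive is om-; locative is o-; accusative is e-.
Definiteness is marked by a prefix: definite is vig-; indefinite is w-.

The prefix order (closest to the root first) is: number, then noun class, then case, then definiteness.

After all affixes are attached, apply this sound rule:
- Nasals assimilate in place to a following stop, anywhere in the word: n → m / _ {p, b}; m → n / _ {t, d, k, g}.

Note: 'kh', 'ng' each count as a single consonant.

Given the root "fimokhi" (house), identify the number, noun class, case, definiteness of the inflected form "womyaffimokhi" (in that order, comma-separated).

Segment: w-o-m-yaf-fimokhi.
number: wu/yaf- → dual.
noun class: m- → class II.
case: o- → locative.
definiteness: w- → indefinite.

dual, class II, locative, indefinite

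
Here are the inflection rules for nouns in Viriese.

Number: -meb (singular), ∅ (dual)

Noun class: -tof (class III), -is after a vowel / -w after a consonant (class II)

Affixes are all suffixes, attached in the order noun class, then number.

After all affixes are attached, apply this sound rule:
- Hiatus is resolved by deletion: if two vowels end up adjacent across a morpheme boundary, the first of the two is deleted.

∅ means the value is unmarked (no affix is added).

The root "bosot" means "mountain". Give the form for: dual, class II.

bosotw

Attach noun class class II -w (after consonant 't') → bosotw.
number = dual: zero marking, form stays bosotw.
Vowel deletion: no change.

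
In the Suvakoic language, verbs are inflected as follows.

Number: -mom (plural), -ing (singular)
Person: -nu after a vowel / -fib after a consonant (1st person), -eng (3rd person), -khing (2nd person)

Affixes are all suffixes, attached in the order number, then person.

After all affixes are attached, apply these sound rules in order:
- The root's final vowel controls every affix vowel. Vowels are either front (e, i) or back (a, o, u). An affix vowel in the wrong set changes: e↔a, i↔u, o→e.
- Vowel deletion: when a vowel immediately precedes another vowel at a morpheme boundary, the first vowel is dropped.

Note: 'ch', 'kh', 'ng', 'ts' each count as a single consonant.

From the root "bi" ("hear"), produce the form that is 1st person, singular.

bingfib

Attach number singular -ing → biing.
Attach person 1st person -fib (after consonant 'ng') → biingfib.
Vowel harmony: no change.
Apply vowel deletion: biingfib → bingfib.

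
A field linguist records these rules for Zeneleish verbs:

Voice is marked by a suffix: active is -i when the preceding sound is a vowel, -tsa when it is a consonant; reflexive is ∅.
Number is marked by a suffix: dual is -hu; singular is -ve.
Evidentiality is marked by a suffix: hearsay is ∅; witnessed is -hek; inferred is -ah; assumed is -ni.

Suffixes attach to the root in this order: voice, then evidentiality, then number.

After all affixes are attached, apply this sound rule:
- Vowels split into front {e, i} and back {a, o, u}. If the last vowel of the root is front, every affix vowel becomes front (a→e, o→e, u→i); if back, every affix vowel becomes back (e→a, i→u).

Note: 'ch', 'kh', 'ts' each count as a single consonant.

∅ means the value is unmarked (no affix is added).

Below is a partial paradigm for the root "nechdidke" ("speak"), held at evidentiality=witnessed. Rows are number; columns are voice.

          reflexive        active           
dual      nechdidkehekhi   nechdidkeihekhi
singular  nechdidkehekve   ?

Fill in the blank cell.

Attach voice active -i (after vowel 'e') → nechdidkei.
Attach evidentiality witnessed -hek → nechdidkeihek.
Attach number singular -ve → nechdidkeihekve.
Vowel harmony: no change.

nechdidkeihekve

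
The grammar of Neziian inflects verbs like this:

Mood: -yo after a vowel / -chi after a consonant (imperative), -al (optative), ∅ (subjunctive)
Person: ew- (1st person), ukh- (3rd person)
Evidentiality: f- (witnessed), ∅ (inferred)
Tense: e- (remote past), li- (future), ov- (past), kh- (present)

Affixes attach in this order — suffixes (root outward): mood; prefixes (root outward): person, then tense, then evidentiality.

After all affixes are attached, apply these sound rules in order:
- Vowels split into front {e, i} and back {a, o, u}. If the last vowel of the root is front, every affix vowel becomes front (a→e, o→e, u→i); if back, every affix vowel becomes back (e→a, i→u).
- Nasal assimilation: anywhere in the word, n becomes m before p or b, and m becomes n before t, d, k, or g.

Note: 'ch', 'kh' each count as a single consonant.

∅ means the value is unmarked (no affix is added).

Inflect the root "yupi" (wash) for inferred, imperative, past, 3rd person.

evikhyupiye

Attach person 3rd person ukh- → ukhyupi.
Attach tense past ov- → ovukhyupi.
Attach mood imperative -yo (after vowel 'i') → ovukhyupiyo.
evidentiality = inferred: zero marking, form stays ovukhyupiyo.
Apply vowel harmony: ovukhyupiyo → evikhyupiye.
Nasal assimilation: no change.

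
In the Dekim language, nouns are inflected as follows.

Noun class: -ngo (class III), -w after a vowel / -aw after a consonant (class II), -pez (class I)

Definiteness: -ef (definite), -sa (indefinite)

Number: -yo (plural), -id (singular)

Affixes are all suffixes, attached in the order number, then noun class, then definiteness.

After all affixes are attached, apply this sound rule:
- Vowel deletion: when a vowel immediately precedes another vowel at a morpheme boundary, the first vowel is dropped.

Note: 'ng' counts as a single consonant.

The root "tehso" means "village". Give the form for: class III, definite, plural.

tehsoyongef

Attach number plural -yo → tehsoyo.
Attach noun class class III -ngo → tehsoyongo.
Attach definiteness definite -ef → tehsoyongoef.
Apply vowel deletion: tehsoyongoef → tehsoyongef.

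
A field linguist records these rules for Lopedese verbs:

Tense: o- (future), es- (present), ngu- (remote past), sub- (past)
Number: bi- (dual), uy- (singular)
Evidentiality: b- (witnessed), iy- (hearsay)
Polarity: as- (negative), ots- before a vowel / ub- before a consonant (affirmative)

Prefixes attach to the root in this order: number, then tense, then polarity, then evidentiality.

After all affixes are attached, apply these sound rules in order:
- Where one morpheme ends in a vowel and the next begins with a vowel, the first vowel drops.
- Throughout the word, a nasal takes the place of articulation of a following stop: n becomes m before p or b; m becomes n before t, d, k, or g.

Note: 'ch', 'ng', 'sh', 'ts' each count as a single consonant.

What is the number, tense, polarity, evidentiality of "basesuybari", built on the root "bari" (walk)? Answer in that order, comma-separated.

Segment: b-as-es-uy-bari.
number: uy- → singular.
tense: es- → present.
polarity: as- → negative.
evidentiality: b- → witnessed.

singular, present, negative, witnessed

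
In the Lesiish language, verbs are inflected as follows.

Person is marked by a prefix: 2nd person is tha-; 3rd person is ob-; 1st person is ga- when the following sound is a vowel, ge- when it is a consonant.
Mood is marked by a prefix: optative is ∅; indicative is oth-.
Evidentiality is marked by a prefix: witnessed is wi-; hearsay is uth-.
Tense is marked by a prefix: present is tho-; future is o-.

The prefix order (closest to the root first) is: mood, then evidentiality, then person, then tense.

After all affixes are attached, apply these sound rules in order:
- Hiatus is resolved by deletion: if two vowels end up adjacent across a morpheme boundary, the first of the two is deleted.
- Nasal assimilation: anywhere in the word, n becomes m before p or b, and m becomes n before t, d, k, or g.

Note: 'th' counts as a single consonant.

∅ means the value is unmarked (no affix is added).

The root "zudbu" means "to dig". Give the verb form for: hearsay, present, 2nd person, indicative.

Attach mood indicative oth- → othzudbu.
Attach evidentiality hearsay uth- → uthothzudbu.
Attach person 2nd person tha- → thauthothzudbu.
Attach tense present tho- → thothauthothzudbu.
Apply vowel deletion: thothauthothzudbu → thothuthothzudbu.
Nasal assimilation: no change.

thothuthothzudbu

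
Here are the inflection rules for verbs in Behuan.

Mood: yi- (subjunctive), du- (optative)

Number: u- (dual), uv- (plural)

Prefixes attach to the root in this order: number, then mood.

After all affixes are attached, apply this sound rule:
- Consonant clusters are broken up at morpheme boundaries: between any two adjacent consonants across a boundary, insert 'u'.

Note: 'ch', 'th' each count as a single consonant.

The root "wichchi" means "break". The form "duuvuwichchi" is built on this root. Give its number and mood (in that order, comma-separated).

plural, optative

Segment: du-uv-wichchi.
number: uv- → plural.
mood: du- → optative.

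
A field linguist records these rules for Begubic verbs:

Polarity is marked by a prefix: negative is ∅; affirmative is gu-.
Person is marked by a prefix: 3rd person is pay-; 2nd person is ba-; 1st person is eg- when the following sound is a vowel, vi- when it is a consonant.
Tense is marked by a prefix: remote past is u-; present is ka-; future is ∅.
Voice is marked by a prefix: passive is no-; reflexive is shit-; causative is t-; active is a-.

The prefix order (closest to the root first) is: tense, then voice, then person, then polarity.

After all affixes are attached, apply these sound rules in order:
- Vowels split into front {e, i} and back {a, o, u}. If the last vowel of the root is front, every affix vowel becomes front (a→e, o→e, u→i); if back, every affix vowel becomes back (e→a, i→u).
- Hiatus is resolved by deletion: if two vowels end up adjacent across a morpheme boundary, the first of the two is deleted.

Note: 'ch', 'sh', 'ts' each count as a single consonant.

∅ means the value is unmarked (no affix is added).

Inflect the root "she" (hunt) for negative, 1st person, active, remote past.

Attach tense remote past u- → ushe.
Attach voice active a- → aushe.
Attach person 1st person eg- (before vowel 'a') → egaushe.
polarity = negative: zero marking, form stays egaushe.
Apply vowel harmony: egaushe → egeishe.
Apply vowel deletion: egeishe → egishe.

egishe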